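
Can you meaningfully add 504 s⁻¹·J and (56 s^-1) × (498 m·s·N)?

No

Dimensions:
  504 s⁻¹·J:  J·s⁻¹ = N·m·s⁻¹ = kg·m²·s⁻³
  (56 s^-1) × (498 m·s·N):  [s⁻¹] · [kg·m²·s⁻¹] = kg·m²·s⁻²
kg·m²·s⁻³ ≠ kg·m²·s⁻², so they cannot be added.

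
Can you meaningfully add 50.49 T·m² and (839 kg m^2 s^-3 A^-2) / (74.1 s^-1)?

No

In SI base units:
  50.49 T·m²:  T·m² = Wb·m⁻²·m² = kg·m²·s⁻²·A⁻¹
  (839 kg m^2 s^-3 A^-2) / (74.1 s^-1):  [kg·m²·s⁻³·A⁻²] / [s⁻¹] = kg·m²·s⁻²·A⁻²
kg·m²·s⁻²·A⁻¹ ≠ kg·m²·s⁻²·A⁻², so they cannot be added.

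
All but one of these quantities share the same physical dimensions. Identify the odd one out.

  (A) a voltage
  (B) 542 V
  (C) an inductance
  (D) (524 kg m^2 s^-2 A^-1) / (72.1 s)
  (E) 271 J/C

Dimensions:
  (A) [voltage] = kg·m²·s⁻³·A⁻¹
  (B) V = J·C⁻¹ = kg·m²·s⁻³·A⁻¹
  (C) [inductance] = kg·m²·s⁻²·A⁻²
  (D) [kg·m²·s⁻²·A⁻¹] / [s] = kg·m²·s⁻³·A⁻¹
  (E) J·C⁻¹ = N·m·(s·A)⁻¹ = kg·m²·s⁻³·A⁻¹
All reduce to kg·m²·s⁻³·A⁻¹ except (C), which is kg·m²·s⁻²·A⁻².

(C)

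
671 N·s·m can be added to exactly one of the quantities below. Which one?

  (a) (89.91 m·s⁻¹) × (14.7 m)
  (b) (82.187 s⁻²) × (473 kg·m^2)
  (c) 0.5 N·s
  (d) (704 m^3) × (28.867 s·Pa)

Reference: N·m·s = kg·m·s⁻²·m·s = kg·m²·s⁻¹.
Each option:
  (a) [m·s⁻¹] · [m] = m²·s⁻¹
  (b) [s⁻²] · [kg·m²] = kg·m²·s⁻²
  (c) N·s = kg·m·s⁻²·s = kg·m·s⁻¹
  (d) [m³] · [kg·m⁻¹·s⁻¹] = kg·m²·s⁻¹  ← same
Only (d) matches kg·m²·s⁻¹.

(d)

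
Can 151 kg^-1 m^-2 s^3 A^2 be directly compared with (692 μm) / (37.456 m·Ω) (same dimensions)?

Yes

Work out the base dimensions of each:
  151 kg^-1 m^-2 s^3 A^2:  kg⁻¹·m⁻²·s³·A²
  (692 μm) / (37.456 m·Ω):  [m] / [kg·m³·s⁻³·A⁻²] = kg⁻¹·m⁻²·s³·A²
Both are kg⁻¹·m⁻²·s³·A², so they have the same dimensions and can be added.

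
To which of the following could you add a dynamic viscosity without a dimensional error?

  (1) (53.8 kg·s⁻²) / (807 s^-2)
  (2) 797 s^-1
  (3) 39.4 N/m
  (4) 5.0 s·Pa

Reference: [dynamic viscosity] = kg·m⁻¹·s⁻¹.
Each option:
  (1) [kg·s⁻²] / [s⁻²] = kg
  (2) s⁻¹
  (3) N·m⁻¹ = kg·m·s⁻²·m⁻¹ = kg·s⁻²
  (4) Pa·s = N·m⁻²·s = kg·m⁻¹·s⁻¹  ← same
Only (4) matches kg·m⁻¹·s⁻¹.

(4)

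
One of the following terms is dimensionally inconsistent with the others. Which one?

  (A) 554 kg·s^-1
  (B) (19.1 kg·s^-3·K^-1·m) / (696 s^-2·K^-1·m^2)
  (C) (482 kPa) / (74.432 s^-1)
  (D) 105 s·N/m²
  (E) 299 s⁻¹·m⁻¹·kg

In SI base units:
  (A) kg·s⁻¹
  (B) [kg·m·s⁻³·K⁻¹] / [m²·s⁻²·K⁻¹] = kg·m⁻¹·s⁻¹
  (C) [kg·m⁻¹·s⁻²] / [s⁻¹] = kg·m⁻¹·s⁻¹
  (D) N·s·m⁻² = kg·m·s⁻²·s·m⁻² = kg·m⁻¹·s⁻¹
  (E) kg·m⁻¹·s⁻¹
All reduce to kg·m⁻¹·s⁻¹ except (A), which is kg·s⁻¹.

(A)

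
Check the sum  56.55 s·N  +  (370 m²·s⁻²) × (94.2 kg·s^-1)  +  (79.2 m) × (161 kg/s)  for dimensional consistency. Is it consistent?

No

Work out the base dimensions of each:
  56.55 s·N:  N·s = kg·m·s⁻²·s = kg·m·s⁻¹
  (370 m²·s⁻²) × (94.2 kg·s^-1):  [m²·s⁻²] · [kg·s⁻¹] = kg·m²·s⁻³
  (79.2 m) × (161 kg/s):  [m] · [kg·s⁻¹] = kg·m·s⁻¹
The terms do not share a single dimension (kg·m²·s⁻³ vs kg·m·s⁻¹).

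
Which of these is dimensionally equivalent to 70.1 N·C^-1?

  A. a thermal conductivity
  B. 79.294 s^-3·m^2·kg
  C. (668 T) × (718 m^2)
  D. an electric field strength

Reference: N·C⁻¹ = kg·m·s⁻²·(s·A)⁻¹ = kg·m·s⁻³·A⁻¹.
Each option:
  A. [thermal conductivity] = kg·m·s⁻³·K⁻¹
  B. kg·m²·s⁻³
  C. [kg·s⁻²·A⁻¹] · [m²] = kg·m²·s⁻²·A⁻¹
  D. [electric field strength] = kg·m·s⁻³·A⁻¹  ← same
Only D. matches kg·m·s⁻³·A⁻¹.

D.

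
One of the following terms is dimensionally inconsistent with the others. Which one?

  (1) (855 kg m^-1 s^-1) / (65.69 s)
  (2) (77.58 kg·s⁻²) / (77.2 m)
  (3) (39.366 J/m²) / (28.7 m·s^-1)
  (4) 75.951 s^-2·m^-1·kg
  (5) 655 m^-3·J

(3)

In SI base units:
  (1) [kg·m⁻¹·s⁻¹] / [s] = kg·m⁻¹·s⁻²
  (2) [kg·s⁻²] / [m] = kg·m⁻¹·s⁻²
  (3) [kg·s⁻²] / [m·s⁻¹] = kg·m⁻¹·s⁻¹
  (4) kg·m⁻¹·s⁻²
  (5) J·m⁻³ = N·m·m⁻³ = kg·m⁻¹·s⁻²
All reduce to kg·m⁻¹·s⁻² except (3), which is kg·m⁻¹·s⁻¹.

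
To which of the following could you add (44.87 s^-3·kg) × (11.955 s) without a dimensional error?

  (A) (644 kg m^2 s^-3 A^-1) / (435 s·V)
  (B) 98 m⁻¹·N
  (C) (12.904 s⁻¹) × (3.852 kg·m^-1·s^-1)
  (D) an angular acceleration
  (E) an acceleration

(B)

Reference: [kg·s⁻³] · [s] = kg·s⁻².
Each option:
  (A) [kg·m²·s⁻³·A⁻¹] / [kg·m²·s⁻²·A⁻¹] = s⁻¹
  (B) N·m⁻¹ = kg·m·s⁻²·m⁻¹ = kg·s⁻²  ← same
  (C) [s⁻¹] · [kg·m⁻¹·s⁻¹] = kg·m⁻¹·s⁻²
  (D) [angular acceleration] = s⁻²
  (E) [acceleration] = m·s⁻²
Only (B) matches kg·s⁻².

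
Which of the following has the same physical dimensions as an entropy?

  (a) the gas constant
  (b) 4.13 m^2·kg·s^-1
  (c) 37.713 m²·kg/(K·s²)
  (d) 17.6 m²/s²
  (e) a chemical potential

Reference: [entropy] = kg·m²·s⁻²·K⁻¹.
Each option:
  (a) [gas constant] = kg·m²·s⁻²·K⁻¹·mol⁻¹
  (b) kg·m²·s⁻¹
  (c) kg·m²·s⁻²·K⁻¹  ← same
  (d) m²·s⁻²
  (e) [chemical potential] = kg·m²·s⁻²·mol⁻¹
Only (c) matches kg·m²·s⁻²·K⁻¹.

(c)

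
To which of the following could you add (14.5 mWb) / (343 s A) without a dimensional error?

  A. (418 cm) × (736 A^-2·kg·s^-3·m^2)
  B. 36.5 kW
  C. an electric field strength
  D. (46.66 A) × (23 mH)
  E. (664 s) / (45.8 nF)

Reference: [kg·m²·s⁻²·A⁻¹] / [s·A] = kg·m²·s⁻³·A⁻².
Each option:
  A. [m] · [kg·m²·s⁻³·A⁻²] = kg·m³·s⁻³·A⁻²
  B. W = J·s⁻¹ = kg·m²·s⁻³
  C. [electric field strength] = kg·m·s⁻³·A⁻¹
  D. [A] · [kg·m²·s⁻²·A⁻²] = kg·m²·s⁻²·A⁻¹
  E. [s] / [kg⁻¹·m⁻²·s⁴·A²] = kg·m²·s⁻³·A⁻²  ← same
Only E. matches kg·m²·s⁻³·A⁻².

E.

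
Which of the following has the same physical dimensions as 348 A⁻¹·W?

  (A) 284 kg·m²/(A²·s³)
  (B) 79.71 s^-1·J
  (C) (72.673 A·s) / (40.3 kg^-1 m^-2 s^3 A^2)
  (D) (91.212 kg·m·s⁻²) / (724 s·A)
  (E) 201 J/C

Reference: W·A⁻¹ = J·s⁻¹·A⁻¹ = kg·m²·s⁻³·A⁻¹.
Each option:
  (A) kg·m²·s⁻³·A⁻²
  (B) J·s⁻¹ = N·m·s⁻¹ = kg·m²·s⁻³
  (C) [s·A] / [kg⁻¹·m⁻²·s³·A²] = kg·m²·s⁻²·A⁻¹
  (D) [kg·m·s⁻²] / [s·A] = kg·m·s⁻³·A⁻¹
  (E) J·C⁻¹ = N·m·(s·A)⁻¹ = kg·m²·s⁻³·A⁻¹  ← same
Only (E) matches kg·m²·s⁻³·A⁻¹.

(E)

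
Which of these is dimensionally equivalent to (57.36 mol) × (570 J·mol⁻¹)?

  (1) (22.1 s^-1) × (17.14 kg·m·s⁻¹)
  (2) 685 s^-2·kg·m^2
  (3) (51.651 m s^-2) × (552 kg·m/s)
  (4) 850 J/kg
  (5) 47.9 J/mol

(2)

Reference: [mol] · [kg·m²·s⁻²·mol⁻¹] = kg·m²·s⁻².
Each option:
  (1) [s⁻¹] · [kg·m·s⁻¹] = kg·m·s⁻²
  (2) kg·m²·s⁻²  ← same
  (3) [m·s⁻²] · [kg·m·s⁻¹] = kg·m²·s⁻³
  (4) J·kg⁻¹ = N·m·kg⁻¹ = m²·s⁻²
  (5) J·mol⁻¹ = N·m·mol⁻¹ = kg·m²·s⁻²·mol⁻¹
Only (2) matches kg·m²·s⁻².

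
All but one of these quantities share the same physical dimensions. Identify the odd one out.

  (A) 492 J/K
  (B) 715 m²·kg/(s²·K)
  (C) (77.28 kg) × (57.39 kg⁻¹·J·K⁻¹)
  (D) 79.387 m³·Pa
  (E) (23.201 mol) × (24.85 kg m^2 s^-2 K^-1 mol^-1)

(D)

Expand each in SI base units:
  (A) J·K⁻¹ = N·m·K⁻¹ = kg·m²·s⁻²·K⁻¹
  (B) kg·m²·s⁻²·K⁻¹
  (C) [kg] · [m²·s⁻²·K⁻¹] = kg·m²·s⁻²·K⁻¹
  (D) Pa·m³ = N·m⁻²·m³ = kg·m²·s⁻²
  (E) [mol] · [kg·m²·s⁻²·K⁻¹·mol⁻¹] = kg·m²·s⁻²·K⁻¹
All reduce to kg·m²·s⁻²·K⁻¹ except (D), which is kg·m²·s⁻².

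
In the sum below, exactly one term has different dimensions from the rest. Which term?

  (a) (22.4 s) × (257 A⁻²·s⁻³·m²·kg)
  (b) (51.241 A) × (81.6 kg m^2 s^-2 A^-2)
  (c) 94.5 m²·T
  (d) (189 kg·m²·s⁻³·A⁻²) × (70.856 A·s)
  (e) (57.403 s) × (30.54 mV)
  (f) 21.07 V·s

(a)

In SI base units:
  (a) [s] · [kg·m²·s⁻³·A⁻²] = kg·m²·s⁻²·A⁻²
  (b) [A] · [kg·m²·s⁻²·A⁻²] = kg·m²·s⁻²·A⁻¹
  (c) T·m² = Wb·m⁻²·m² = kg·m²·s⁻²·A⁻¹
  (d) [kg·m²·s⁻³·A⁻²] · [s·A] = kg·m²·s⁻²·A⁻¹
  (e) [s] · [kg·m²·s⁻³·A⁻¹] = kg·m²·s⁻²·A⁻¹
  (f) V·s = J·C⁻¹·s = kg·m²·s⁻²·A⁻¹
All reduce to kg·m²·s⁻²·A⁻¹ except (a), which is kg·m²·s⁻²·A⁻².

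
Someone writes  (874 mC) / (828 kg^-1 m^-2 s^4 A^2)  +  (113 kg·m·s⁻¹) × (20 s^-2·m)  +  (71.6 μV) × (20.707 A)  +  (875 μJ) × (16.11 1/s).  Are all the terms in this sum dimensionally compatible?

Expand each in SI base units:
  (874 mC) / (828 kg^-1 m^-2 s^4 A^2):  [s·A] / [kg⁻¹·m⁻²·s⁴·A²] = kg·m²·s⁻³·A⁻¹
  (113 kg·m·s⁻¹) × (20 s^-2·m):  [kg·m·s⁻¹] · [m·s⁻²] = kg·m²·s⁻³
  (71.6 μV) × (20.707 A):  [kg·m²·s⁻³·A⁻¹] · [A] = kg·m²·s⁻³
  (875 μJ) × (16.11 1/s):  [kg·m²·s⁻²] · [s⁻¹] = kg·m²·s⁻³
The terms do not share a single dimension (kg·m²·s⁻³ vs kg·m²·s⁻³·A⁻¹).

No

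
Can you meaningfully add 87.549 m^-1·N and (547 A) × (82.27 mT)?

Yes

In SI base units:
  87.549 m^-1·N:  N·m⁻¹ = kg·m·s⁻²·m⁻¹ = kg·s⁻²
  (547 A) × (82.27 mT):  [A] · [kg·s⁻²·A⁻¹] = kg·s⁻²
Both are kg·s⁻², so they have the same dimensions and can be added.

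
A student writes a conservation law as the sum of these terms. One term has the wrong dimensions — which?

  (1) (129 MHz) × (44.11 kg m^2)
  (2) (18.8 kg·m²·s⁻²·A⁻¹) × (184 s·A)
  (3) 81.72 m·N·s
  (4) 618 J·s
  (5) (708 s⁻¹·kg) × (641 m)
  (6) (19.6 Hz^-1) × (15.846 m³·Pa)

Dimensions:
  (1) [s⁻¹] · [kg·m²] = kg·m²·s⁻¹
  (2) [kg·m²·s⁻²·A⁻¹] · [s·A] = kg·m²·s⁻¹
  (3) N·m·s = kg·m·s⁻²·m·s = kg·m²·s⁻¹
  (4) J·s = N·m·s = kg·m²·s⁻¹
  (5) [kg·s⁻¹] · [m] = kg·m·s⁻¹
  (6) [s] · [kg·m²·s⁻²] = kg·m²·s⁻¹
All reduce to kg·m²·s⁻¹ except (5), which is kg·m·s⁻¹.

(5)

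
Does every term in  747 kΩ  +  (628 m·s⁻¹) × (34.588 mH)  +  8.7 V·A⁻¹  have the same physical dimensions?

Expand each in SI base units:
  747 kΩ:  Ω = V·A⁻¹ = kg·m²·s⁻³·A⁻²
  (628 m·s⁻¹) × (34.588 mH):  [m·s⁻¹] · [kg·m²·s⁻²·A⁻²] = kg·m³·s⁻³·A⁻²
  8.7 V·A⁻¹:  V·A⁻¹ = J·C⁻¹·A⁻¹ = kg·m²·s⁻³·A⁻²
The terms do not share a single dimension (kg·m²·s⁻³·A⁻² vs kg·m³·s⁻³·A⁻²).

No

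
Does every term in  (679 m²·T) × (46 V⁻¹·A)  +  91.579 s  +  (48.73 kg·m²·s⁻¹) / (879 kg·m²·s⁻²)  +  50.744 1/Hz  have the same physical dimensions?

No

In SI base units:
  (679 m²·T) × (46 V⁻¹·A):  [kg·m²·s⁻²·A⁻¹] · [kg⁻¹·m⁻²·s³·A²] = s·A
  91.579 s:  s
  (48.73 kg·m²·s⁻¹) / (879 kg·m²·s⁻²):  [kg·m²·s⁻¹] / [kg·m²·s⁻²] = s
  50.744 1/Hz:  Hz⁻¹ = (s⁻¹)⁻¹ = s
The terms do not share a single dimension (s vs s·A).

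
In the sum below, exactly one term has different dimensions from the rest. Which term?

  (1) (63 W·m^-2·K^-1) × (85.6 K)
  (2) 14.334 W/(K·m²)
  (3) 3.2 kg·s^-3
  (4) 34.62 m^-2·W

In SI base units:
  (1) [kg·s⁻³·K⁻¹] · [K] = kg·s⁻³
  (2) W·m⁻²·K⁻¹ = J·s⁻¹·m⁻²·K⁻¹ = kg·s⁻³·K⁻¹
  (3) kg·s⁻³
  (4) W·m⁻² = J·s⁻¹·m⁻² = kg·s⁻³
All reduce to kg·s⁻³ except (2), which is kg·s⁻³·K⁻¹.

(2)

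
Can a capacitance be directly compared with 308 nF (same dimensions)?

Yes

In SI base units:
  a capacitance:  [capacitance] = kg⁻¹·m⁻²·s⁴·A²
  308 nF:  F = C·V⁻¹ = kg⁻¹·m⁻²·s⁴·A²
Both are kg⁻¹·m⁻²·s⁴·A², so they have the same dimensions and can be added.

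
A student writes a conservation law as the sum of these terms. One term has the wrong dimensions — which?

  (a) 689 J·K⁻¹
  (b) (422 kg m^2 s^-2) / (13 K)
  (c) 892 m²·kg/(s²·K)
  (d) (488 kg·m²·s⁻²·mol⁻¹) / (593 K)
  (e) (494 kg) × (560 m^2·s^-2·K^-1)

(d)

Work out the base dimensions of each:
  (a) J·K⁻¹ = N·m·K⁻¹ = kg·m²·s⁻²·K⁻¹
  (b) [kg·m²·s⁻²] / [K] = kg·m²·s⁻²·K⁻¹
  (c) kg·m²·s⁻²·K⁻¹
  (d) [kg·m²·s⁻²·mol⁻¹] / [K] = kg·m²·s⁻²·K⁻¹·mol⁻¹
  (e) [kg] · [m²·s⁻²·K⁻¹] = kg·m²·s⁻²·K⁻¹
All reduce to kg·m²·s⁻²·K⁻¹ except (d), which is kg·m²·s⁻²·K⁻¹·mol⁻¹.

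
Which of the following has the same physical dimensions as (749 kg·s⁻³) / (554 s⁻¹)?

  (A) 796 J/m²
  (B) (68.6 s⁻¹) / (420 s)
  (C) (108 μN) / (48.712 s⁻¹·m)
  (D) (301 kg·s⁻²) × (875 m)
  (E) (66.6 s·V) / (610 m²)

(A)

Reference: [kg·s⁻³] / [s⁻¹] = kg·s⁻².
Each option:
  (A) J·m⁻² = N·m·m⁻² = kg·s⁻²  ← same
  (B) [s⁻¹] / [s] = s⁻²
  (C) [kg·m·s⁻²] / [m·s⁻¹] = kg·s⁻¹
  (D) [kg·s⁻²] · [m] = kg·m·s⁻²
  (E) [kg·m²·s⁻²·A⁻¹] / [m²] = kg·s⁻²·A⁻¹
Only (A) matches kg·s⁻².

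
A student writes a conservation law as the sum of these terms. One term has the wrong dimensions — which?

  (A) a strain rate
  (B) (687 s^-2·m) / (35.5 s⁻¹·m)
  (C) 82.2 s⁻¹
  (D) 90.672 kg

Expand each in SI base units:
  (A) [strain rate] = s⁻¹
  (B) [m·s⁻²] / [m·s⁻¹] = s⁻¹
  (C) s⁻¹
  (D) kg
All reduce to s⁻¹ except (D), which is kg.

(D)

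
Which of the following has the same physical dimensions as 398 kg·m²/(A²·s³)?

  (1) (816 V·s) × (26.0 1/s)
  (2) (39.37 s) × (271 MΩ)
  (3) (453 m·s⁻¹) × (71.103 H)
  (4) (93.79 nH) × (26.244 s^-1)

Reference: kg·m²·s⁻³·A⁻².
Each option:
  (1) [kg·m²·s⁻²·A⁻¹] · [s⁻¹] = kg·m²·s⁻³·A⁻¹
  (2) [s] · [kg·m²·s⁻³·A⁻²] = kg·m²·s⁻²·A⁻²
  (3) [m·s⁻¹] · [kg·m²·s⁻²·A⁻²] = kg·m³·s⁻³·A⁻²
  (4) [kg·m²·s⁻²·A⁻²] · [s⁻¹] = kg·m²·s⁻³·A⁻²  ← same
Only (4) matches kg·m²·s⁻³·A⁻².

(4)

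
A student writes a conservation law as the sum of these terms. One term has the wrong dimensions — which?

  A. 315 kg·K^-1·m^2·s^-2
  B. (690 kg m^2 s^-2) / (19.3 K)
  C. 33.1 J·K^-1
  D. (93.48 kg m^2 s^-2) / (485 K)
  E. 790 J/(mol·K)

E.

Expand each in SI base units:
  A. kg·m²·s⁻²·K⁻¹
  B. [kg·m²·s⁻²] / [K] = kg·m²·s⁻²·K⁻¹
  C. J·K⁻¹ = N·m·K⁻¹ = kg·m²·s⁻²·K⁻¹
  D. [kg·m²·s⁻²] / [K] = kg·m²·s⁻²·K⁻¹
  E. J·mol⁻¹·K⁻¹ = N·m·mol⁻¹·K⁻¹ = kg·m²·s⁻²·K⁻¹·mol⁻¹
All reduce to kg·m²·s⁻²·K⁻¹ except E., which is kg·m²·s⁻²·K⁻¹·mol⁻¹.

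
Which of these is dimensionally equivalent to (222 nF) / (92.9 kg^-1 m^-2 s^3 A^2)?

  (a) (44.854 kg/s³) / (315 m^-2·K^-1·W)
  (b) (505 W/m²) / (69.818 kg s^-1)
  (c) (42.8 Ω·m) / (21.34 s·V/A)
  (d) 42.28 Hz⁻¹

(d)

Reference: [kg⁻¹·m⁻²·s⁴·A²] / [kg⁻¹·m⁻²·s³·A²] = s.
Each option:
  (a) [kg·s⁻³] / [kg·s⁻³·K⁻¹] = K
  (b) [kg·s⁻³] / [kg·s⁻¹] = s⁻²
  (c) [kg·m³·s⁻³·A⁻²] / [kg·m²·s⁻²·A⁻²] = m·s⁻¹
  (d) Hz⁻¹ = (s⁻¹)⁻¹ = s  ← same
Only (d) matches s.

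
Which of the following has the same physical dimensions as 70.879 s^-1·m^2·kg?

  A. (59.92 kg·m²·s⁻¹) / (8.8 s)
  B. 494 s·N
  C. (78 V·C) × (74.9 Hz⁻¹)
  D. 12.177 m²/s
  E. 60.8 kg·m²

C.

Reference: kg·m²·s⁻¹.
Each option:
  A. [kg·m²·s⁻¹] / [s] = kg·m²·s⁻²
  B. N·s = kg·m·s⁻²·s = kg·m·s⁻¹
  C. [kg·m²·s⁻²] · [s] = kg·m²·s⁻¹  ← same
  D. m²·s⁻¹
  E. kg·m²
Only C. matches kg·m²·s⁻¹.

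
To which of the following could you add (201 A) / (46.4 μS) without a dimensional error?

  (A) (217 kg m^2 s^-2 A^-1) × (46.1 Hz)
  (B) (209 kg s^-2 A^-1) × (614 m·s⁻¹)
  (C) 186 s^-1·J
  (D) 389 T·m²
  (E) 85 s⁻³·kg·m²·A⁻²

(A)

Reference: [A] / [kg⁻¹·m⁻²·s³·A²] = kg·m²·s⁻³·A⁻¹.
Each option:
  (A) [kg·m²·s⁻²·A⁻¹] · [s⁻¹] = kg·m²·s⁻³·A⁻¹  ← same
  (B) [kg·s⁻²·A⁻¹] · [m·s⁻¹] = kg·m·s⁻³·A⁻¹
  (C) J·s⁻¹ = N·m·s⁻¹ = kg·m²·s⁻³
  (D) T·m² = Wb·m⁻²·m² = kg·m²·s⁻²·A⁻¹
  (E) kg·m²·s⁻³·A⁻²
Only (A) matches kg·m²·s⁻³·A⁻¹.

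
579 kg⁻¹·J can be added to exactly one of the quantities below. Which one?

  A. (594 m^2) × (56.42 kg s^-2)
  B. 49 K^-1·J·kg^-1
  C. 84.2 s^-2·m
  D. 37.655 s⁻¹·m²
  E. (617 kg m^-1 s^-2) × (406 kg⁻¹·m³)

E.

Reference: J·kg⁻¹ = N·m·kg⁻¹ = m²·s⁻².
Each option:
  A. [m²] · [kg·s⁻²] = kg·m²·s⁻²
  B. J·kg⁻¹·K⁻¹ = N·m·kg⁻¹·K⁻¹ = m²·s⁻²·K⁻¹
  C. m·s⁻²
  D. m²·s⁻¹
  E. [kg·m⁻¹·s⁻²] · [kg⁻¹·m³] = m²·s⁻²  ← same
Only E. matches m²·s⁻².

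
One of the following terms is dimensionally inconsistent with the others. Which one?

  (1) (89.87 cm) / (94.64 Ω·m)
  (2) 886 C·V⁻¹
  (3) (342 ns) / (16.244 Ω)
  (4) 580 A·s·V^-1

(1)

Work out the base dimensions of each:
  (1) [m] / [kg·m³·s⁻³·A⁻²] = kg⁻¹·m⁻²·s³·A²
  (2) C·V⁻¹ = s·A·(J·C⁻¹)⁻¹ = kg⁻¹·m⁻²·s⁴·A²
  (3) [s] / [kg·m²·s⁻³·A⁻²] = kg⁻¹·m⁻²·s⁴·A²
  (4) A·s·V⁻¹ = A·s·(J·C⁻¹)⁻¹ = kg⁻¹·m⁻²·s⁴·A²
All reduce to kg⁻¹·m⁻²·s⁴·A² except (1), which is kg⁻¹·m⁻²·s³·A².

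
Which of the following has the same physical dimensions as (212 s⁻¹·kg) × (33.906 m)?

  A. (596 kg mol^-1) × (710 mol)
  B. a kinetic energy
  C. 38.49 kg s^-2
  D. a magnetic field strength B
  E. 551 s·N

Reference: [kg·s⁻¹] · [m] = kg·m·s⁻¹.
Each option:
  A. [kg·mol⁻¹] · [mol] = kg
  B. [kinetic energy] = kg·m²·s⁻²
  C. kg·s⁻²
  D. [magnetic field strength B] = kg·s⁻²·A⁻¹
  E. N·s = kg·m·s⁻²·s = kg·m·s⁻¹  ← same
Only E. matches kg·m·s⁻¹.

E.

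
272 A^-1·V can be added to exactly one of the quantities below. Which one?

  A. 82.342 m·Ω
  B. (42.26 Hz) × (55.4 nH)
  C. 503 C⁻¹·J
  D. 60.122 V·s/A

Reference: V·A⁻¹ = J·C⁻¹·A⁻¹ = kg·m²·s⁻³·A⁻².
Each option:
  A. Ω·m = V·A⁻¹·m = kg·m³·s⁻³·A⁻²
  B. [s⁻¹] · [kg·m²·s⁻²·A⁻²] = kg·m²·s⁻³·A⁻²  ← same
  C. J·C⁻¹ = N·m·(s·A)⁻¹ = kg·m²·s⁻³·A⁻¹
  D. V·s·A⁻¹ = J·C⁻¹·s·A⁻¹ = kg·m²·s⁻²·A⁻²
Only B. matches kg·m²·s⁻³·A⁻².

B.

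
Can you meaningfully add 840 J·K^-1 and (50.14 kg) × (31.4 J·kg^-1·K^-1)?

Dimensions:
  840 J·K^-1:  J·K⁻¹ = N·m·K⁻¹ = kg·m²·s⁻²·K⁻¹
  (50.14 kg) × (31.4 J·kg^-1·K^-1):  [kg] · [m²·s⁻²·K⁻¹] = kg·m²·s⁻²·K⁻¹
Both are kg·m²·s⁻²·K⁻¹, so they have the same dimensions and can be added.

Yes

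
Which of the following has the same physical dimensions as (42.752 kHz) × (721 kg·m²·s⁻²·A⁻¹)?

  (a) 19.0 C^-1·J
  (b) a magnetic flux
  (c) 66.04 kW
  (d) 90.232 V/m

Reference: [s⁻¹] · [kg·m²·s⁻²·A⁻¹] = kg·m²·s⁻³·A⁻¹.
Each option:
  (a) J·C⁻¹ = N·m·(s·A)⁻¹ = kg·m²·s⁻³·A⁻¹  ← same
  (b) [magnetic flux] = kg·m²·s⁻²·A⁻¹
  (c) W = J·s⁻¹ = kg·m²·s⁻³
  (d) V·m⁻¹ = J·C⁻¹·m⁻¹ = kg·m·s⁻³·A⁻¹
Only (a) matches kg·m²·s⁻³·A⁻¹.

(a)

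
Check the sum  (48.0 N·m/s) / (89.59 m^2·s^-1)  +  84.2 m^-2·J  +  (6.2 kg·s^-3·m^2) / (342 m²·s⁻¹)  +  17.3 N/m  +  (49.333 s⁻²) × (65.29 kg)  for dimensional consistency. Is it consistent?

Yes

Reduce each to base SI dimensions:
  (48.0 N·m/s) / (89.59 m^2·s^-1):  [kg·m²·s⁻³] / [m²·s⁻¹] = kg·s⁻²
  84.2 m^-2·J:  J·m⁻² = N·m·m⁻² = kg·s⁻²
  (6.2 kg·s^-3·m^2) / (342 m²·s⁻¹):  [kg·m²·s⁻³] / [m²·s⁻¹] = kg·s⁻²
  17.3 N/m:  N·m⁻¹ = kg·m·s⁻²·m⁻¹ = kg·s⁻²
  (49.333 s⁻²) × (65.29 kg):  [s⁻²] · [kg] = kg·s⁻²
Every term reduces to kg·s⁻².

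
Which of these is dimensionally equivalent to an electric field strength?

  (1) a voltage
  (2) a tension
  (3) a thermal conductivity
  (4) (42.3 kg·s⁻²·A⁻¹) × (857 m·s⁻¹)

Reference: [electric field strength] = kg·m·s⁻³·A⁻¹.
Each option:
  (1) [voltage] = kg·m²·s⁻³·A⁻¹
  (2) [tension] = kg·m·s⁻²
  (3) [thermal conductivity] = kg·m·s⁻³·K⁻¹
  (4) [kg·s⁻²·A⁻¹] · [m·s⁻¹] = kg·m·s⁻³·A⁻¹  ← same
Only (4) matches kg·m·s⁻³·A⁻¹.

(4)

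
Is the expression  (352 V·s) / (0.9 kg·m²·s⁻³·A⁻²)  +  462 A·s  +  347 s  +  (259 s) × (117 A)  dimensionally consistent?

No

Work out the base dimensions of each:
  (352 V·s) / (0.9 kg·m²·s⁻³·A⁻²):  [kg·m²·s⁻²·A⁻¹] / [kg·m²·s⁻³·A⁻²] = s·A
  462 A·s:  A·s = s·A
  347 s:  s
  (259 s) × (117 A):  [s] · [A] = s·A
The terms do not share a single dimension (s vs s·A).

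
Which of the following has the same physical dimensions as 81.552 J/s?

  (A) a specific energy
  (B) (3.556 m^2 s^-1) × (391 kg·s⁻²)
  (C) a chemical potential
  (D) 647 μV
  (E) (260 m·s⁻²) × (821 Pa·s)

(B)

Reference: J·s⁻¹ = N·m·s⁻¹ = kg·m²·s⁻³.
Each option:
  (A) [specific energy] = m²·s⁻²
  (B) [m²·s⁻¹] · [kg·s⁻²] = kg·m²·s⁻³  ← same
  (C) [chemical potential] = kg·m²·s⁻²·mol⁻¹
  (D) V = J·C⁻¹ = kg·m²·s⁻³·A⁻¹
  (E) [m·s⁻²] · [kg·m⁻¹·s⁻¹] = kg·s⁻³
Only (B) matches kg·m²·s⁻³.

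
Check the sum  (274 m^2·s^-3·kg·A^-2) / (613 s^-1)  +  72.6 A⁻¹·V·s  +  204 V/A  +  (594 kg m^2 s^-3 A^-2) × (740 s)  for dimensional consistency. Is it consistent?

No

Reduce each to base SI dimensions:
  (274 m^2·s^-3·kg·A^-2) / (613 s^-1):  [kg·m²·s⁻³·A⁻²] / [s⁻¹] = kg·m²·s⁻²·A⁻²
  72.6 A⁻¹·V·s:  V·s·A⁻¹ = J·C⁻¹·s·A⁻¹ = kg·m²·s⁻²·A⁻²
  204 V/A:  V·A⁻¹ = J·C⁻¹·A⁻¹ = kg·m²·s⁻³·A⁻²
  (594 kg m^2 s^-3 A^-2) × (740 s):  [kg·m²·s⁻³·A⁻²] · [s] = kg·m²·s⁻²·A⁻²
The terms do not share a single dimension (kg·m²·s⁻²·A⁻² vs kg·m²·s⁻³·A⁻²).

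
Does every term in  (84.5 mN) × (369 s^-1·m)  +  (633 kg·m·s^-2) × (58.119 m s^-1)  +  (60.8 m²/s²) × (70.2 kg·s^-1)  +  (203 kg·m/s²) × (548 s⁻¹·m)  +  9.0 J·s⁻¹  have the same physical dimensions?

Yes

Reduce each to base SI dimensions:
  (84.5 mN) × (369 s^-1·m):  [kg·m·s⁻²] · [m·s⁻¹] = kg·m²·s⁻³
  (633 kg·m·s^-2) × (58.119 m s^-1):  [kg·m·s⁻²] · [m·s⁻¹] = kg·m²·s⁻³
  (60.8 m²/s²) × (70.2 kg·s^-1):  [m²·s⁻²] · [kg·s⁻¹] = kg·m²·s⁻³
  (203 kg·m/s²) × (548 s⁻¹·m):  [kg·m·s⁻²] · [m·s⁻¹] = kg·m²·s⁻³
  9.0 J·s⁻¹:  J·s⁻¹ = N·m·s⁻¹ = kg·m²·s⁻³
Every term reduces to kg·m²·s⁻³.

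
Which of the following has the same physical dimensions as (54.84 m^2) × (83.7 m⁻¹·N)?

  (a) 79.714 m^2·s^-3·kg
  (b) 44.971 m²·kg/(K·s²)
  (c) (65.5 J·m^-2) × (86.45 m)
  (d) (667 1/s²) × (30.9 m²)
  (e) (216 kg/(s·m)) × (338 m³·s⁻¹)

(e)

Reference: [m²] · [kg·s⁻²] = kg·m²·s⁻².
Each option:
  (a) kg·m²·s⁻³
  (b) kg·m²·s⁻²·K⁻¹
  (c) [kg·s⁻²] · [m] = kg·m·s⁻²
  (d) [s⁻²] · [m²] = m²·s⁻²
  (e) [kg·m⁻¹·s⁻¹] · [m³·s⁻¹] = kg·m²·s⁻²  ← same
Only (e) matches kg·m²·s⁻².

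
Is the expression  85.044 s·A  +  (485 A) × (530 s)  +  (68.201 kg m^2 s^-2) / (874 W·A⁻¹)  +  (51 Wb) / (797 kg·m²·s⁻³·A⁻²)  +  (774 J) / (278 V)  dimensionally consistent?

Expand each in SI base units:
  85.044 s·A:  A·s = s·A
  (485 A) × (530 s):  [A] · [s] = s·A
  (68.201 kg m^2 s^-2) / (874 W·A⁻¹):  [kg·m²·s⁻²] / [kg·m²·s⁻³·A⁻¹] = s·A
  (51 Wb) / (797 kg·m²·s⁻³·A⁻²):  [kg·m²·s⁻²·A⁻¹] / [kg·m²·s⁻³·A⁻²] = s·A
  (774 J) / (278 V):  [kg·m²·s⁻²] / [kg·m²·s⁻³·A⁻¹] = s·A
Every term reduces to s·A.

Yes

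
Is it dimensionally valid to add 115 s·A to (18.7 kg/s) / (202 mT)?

Yes

Reduce each to base SI dimensions:
  115 s·A:  A·s = s·A
  (18.7 kg/s) / (202 mT):  [kg·s⁻¹] / [kg·s⁻²·A⁻¹] = s·A
Both are s·A, so they have the same dimensions and can be added.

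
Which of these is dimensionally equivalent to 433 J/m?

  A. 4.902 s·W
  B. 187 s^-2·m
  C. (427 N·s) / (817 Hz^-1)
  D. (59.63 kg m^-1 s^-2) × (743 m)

Reference: J·m⁻¹ = N·m·m⁻¹ = kg·m·s⁻².
Each option:
  A. W·s = J·s⁻¹·s = kg·m²·s⁻²
  B. m·s⁻²
  C. [kg·m·s⁻¹] / [s] = kg·m·s⁻²  ← same
  D. [kg·m⁻¹·s⁻²] · [m] = kg·s⁻²
Only C. matches kg·m·s⁻².

C.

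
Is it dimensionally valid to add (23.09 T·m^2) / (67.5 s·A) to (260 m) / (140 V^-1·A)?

Dimensions:
  (23.09 T·m^2) / (67.5 s·A):  [kg·m²·s⁻²·A⁻¹] / [s·A] = kg·m²·s⁻³·A⁻²
  (260 m) / (140 V^-1·A):  [m] / [kg⁻¹·m⁻²·s³·A²] = kg·m³·s⁻³·A⁻²
kg·m²·s⁻³·A⁻² ≠ kg·m³·s⁻³·A⁻², so they cannot be added.

No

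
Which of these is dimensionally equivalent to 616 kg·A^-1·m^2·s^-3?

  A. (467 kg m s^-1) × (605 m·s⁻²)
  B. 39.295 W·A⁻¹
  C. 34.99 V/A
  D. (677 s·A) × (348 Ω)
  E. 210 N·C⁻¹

B.

Reference: kg·m²·s⁻³·A⁻¹.
Each option:
  A. [kg·m·s⁻¹] · [m·s⁻²] = kg·m²·s⁻³
  B. W·A⁻¹ = J·s⁻¹·A⁻¹ = kg·m²·s⁻³·A⁻¹  ← same
  C. V·A⁻¹ = J·C⁻¹·A⁻¹ = kg·m²·s⁻³·A⁻²
  D. [s·A] · [kg·m²·s⁻³·A⁻²] = kg·m²·s⁻²·A⁻¹
  E. N·C⁻¹ = kg·m·s⁻²·(s·A)⁻¹ = kg·m·s⁻³·A⁻¹
Only B. matches kg·m²·s⁻³·A⁻¹.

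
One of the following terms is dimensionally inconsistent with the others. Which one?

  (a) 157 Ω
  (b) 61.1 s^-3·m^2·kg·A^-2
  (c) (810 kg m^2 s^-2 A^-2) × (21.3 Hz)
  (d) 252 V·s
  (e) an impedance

Reduce each to base SI dimensions:
  (a) Ω = V·A⁻¹ = kg·m²·s⁻³·A⁻²
  (b) kg·m²·s⁻³·A⁻²
  (c) [kg·m²·s⁻²·A⁻²] · [s⁻¹] = kg·m²·s⁻³·A⁻²
  (d) V·s = J·C⁻¹·s = kg·m²·s⁻²·A⁻¹
  (e) [impedance] = kg·m²·s⁻³·A⁻²
All reduce to kg·m²·s⁻³·A⁻² except (d), which is kg·m²·s⁻²·A⁻¹.

(d)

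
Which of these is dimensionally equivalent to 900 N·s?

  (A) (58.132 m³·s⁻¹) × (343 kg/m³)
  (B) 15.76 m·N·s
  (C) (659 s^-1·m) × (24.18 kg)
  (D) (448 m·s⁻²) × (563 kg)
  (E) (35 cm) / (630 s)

(C)

Reference: N·s = kg·m·s⁻²·s = kg·m·s⁻¹.
Each option:
  (A) [m³·s⁻¹] · [kg·m⁻³] = kg·s⁻¹
  (B) N·m·s = kg·m·s⁻²·m·s = kg·m²·s⁻¹
  (C) [m·s⁻¹] · [kg] = kg·m·s⁻¹  ← same
  (D) [m·s⁻²] · [kg] = kg·m·s⁻²
  (E) [m] / [s] = m·s⁻¹
Only (C) matches kg·m·s⁻¹.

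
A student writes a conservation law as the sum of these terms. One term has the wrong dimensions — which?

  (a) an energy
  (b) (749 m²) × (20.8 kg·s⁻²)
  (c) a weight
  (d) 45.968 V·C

(c)

Reduce each to base SI dimensions:
  (a) [energy] = kg·m²·s⁻²
  (b) [m²] · [kg·s⁻²] = kg·m²·s⁻²
  (c) [weight] = kg·m·s⁻²
  (d) C·V = s·A·J·C⁻¹ = kg·m²·s⁻²
All reduce to kg·m²·s⁻² except (c), which is kg·m·s⁻².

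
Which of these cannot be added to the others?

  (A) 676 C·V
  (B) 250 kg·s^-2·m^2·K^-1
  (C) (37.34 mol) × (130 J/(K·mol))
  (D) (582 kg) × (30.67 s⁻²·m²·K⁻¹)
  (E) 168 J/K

(A)

Work out the base dimensions of each:
  (A) C·V = s·A·J·C⁻¹ = kg·m²·s⁻²
  (B) kg·m²·s⁻²·K⁻¹
  (C) [mol] · [kg·m²·s⁻²·K⁻¹·mol⁻¹] = kg·m²·s⁻²·K⁻¹
  (D) [kg] · [m²·s⁻²·K⁻¹] = kg·m²·s⁻²·K⁻¹
  (E) J·K⁻¹ = N·m·K⁻¹ = kg·m²·s⁻²·K⁻¹
All reduce to kg·m²·s⁻²·K⁻¹ except (A), which is kg·m²·s⁻².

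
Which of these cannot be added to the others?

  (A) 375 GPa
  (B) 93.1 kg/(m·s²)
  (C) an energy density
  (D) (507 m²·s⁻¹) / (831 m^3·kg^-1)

(D)

Reduce each to base SI dimensions:
  (A) Pa = N·m⁻² = kg·m⁻¹·s⁻²
  (B) kg·m⁻¹·s⁻²
  (C) [energy density] = kg·m⁻¹·s⁻²
  (D) [m²·s⁻¹] / [kg⁻¹·m³] = kg·m⁻¹·s⁻¹
All reduce to kg·m⁻¹·s⁻² except (D), which is kg·m⁻¹·s⁻¹.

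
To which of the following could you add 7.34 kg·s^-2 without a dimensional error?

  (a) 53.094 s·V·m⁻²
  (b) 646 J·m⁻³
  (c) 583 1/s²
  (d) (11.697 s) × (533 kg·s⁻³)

Reference: kg·s⁻².
Each option:
  (a) V·s·m⁻² = J·C⁻¹·s·m⁻² = kg·s⁻²·A⁻¹
  (b) J·m⁻³ = N·m·m⁻³ = kg·m⁻¹·s⁻²
  (c) s⁻²
  (d) [s] · [kg·s⁻³] = kg·s⁻²  ← same
Only (d) matches kg·s⁻².

(d)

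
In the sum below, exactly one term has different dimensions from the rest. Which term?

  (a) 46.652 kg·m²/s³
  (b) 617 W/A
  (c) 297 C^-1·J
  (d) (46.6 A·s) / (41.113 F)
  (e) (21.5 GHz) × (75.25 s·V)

Work out the base dimensions of each:
  (a) kg·m²·s⁻³
  (b) W·A⁻¹ = J·s⁻¹·A⁻¹ = kg·m²·s⁻³·A⁻¹
  (c) J·C⁻¹ = N·m·(s·A)⁻¹ = kg·m²·s⁻³·A⁻¹
  (d) [s·A] / [kg⁻¹·m⁻²·s⁴·A²] = kg·m²·s⁻³·A⁻¹
  (e) [s⁻¹] · [kg·m²·s⁻²·A⁻¹] = kg·m²·s⁻³·A⁻¹
All reduce to kg·m²·s⁻³·A⁻¹ except (a), which is kg·m²·s⁻³.

(a)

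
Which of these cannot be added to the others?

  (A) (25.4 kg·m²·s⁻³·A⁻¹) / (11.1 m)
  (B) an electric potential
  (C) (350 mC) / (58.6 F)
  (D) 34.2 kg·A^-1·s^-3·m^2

Work out the base dimensions of each:
  (A) [kg·m²·s⁻³·A⁻¹] / [m] = kg·m·s⁻³·A⁻¹
  (B) [electric potential] = kg·m²·s⁻³·A⁻¹
  (C) [s·A] / [kg⁻¹·m⁻²·s⁴·A²] = kg·m²·s⁻³·A⁻¹
  (D) kg·m²·s⁻³·A⁻¹
All reduce to kg·m²·s⁻³·A⁻¹ except (A), which is kg·m·s⁻³·A⁻¹.

(A)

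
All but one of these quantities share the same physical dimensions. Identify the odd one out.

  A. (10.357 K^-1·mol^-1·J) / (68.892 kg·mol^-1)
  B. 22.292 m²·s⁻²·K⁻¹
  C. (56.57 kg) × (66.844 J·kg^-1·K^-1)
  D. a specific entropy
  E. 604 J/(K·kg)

C.

Work out the base dimensions of each:
  A. [kg·m²·s⁻²·K⁻¹·mol⁻¹] / [kg·mol⁻¹] = m²·s⁻²·K⁻¹
  B. m²·s⁻²·K⁻¹
  C. [kg] · [m²·s⁻²·K⁻¹] = kg·m²·s⁻²·K⁻¹
  D. [specific entropy] = m²·s⁻²·K⁻¹
  E. J·kg⁻¹·K⁻¹ = N·m·kg⁻¹·K⁻¹ = m²·s⁻²·K⁻¹
All reduce to m²·s⁻²·K⁻¹ except C., which is kg·m²·s⁻²·K⁻¹.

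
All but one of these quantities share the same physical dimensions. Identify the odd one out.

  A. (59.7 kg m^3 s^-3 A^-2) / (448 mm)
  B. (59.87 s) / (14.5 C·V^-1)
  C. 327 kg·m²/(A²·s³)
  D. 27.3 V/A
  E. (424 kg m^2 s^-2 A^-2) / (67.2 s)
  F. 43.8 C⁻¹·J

Dimensions:
  A. [kg·m³·s⁻³·A⁻²] / [m] = kg·m²·s⁻³·A⁻²
  B. [s] / [kg⁻¹·m⁻²·s⁴·A²] = kg·m²·s⁻³·A⁻²
  C. kg·m²·s⁻³·A⁻²
  D. V·A⁻¹ = J·C⁻¹·A⁻¹ = kg·m²·s⁻³·A⁻²
  E. [kg·m²·s⁻²·A⁻²] / [s] = kg·m²·s⁻³·A⁻²
  F. J·C⁻¹ = N·m·(s·A)⁻¹ = kg·m²·s⁻³·A⁻¹
All reduce to kg·m²·s⁻³·A⁻² except F., which is kg·m²·s⁻³·A⁻¹.

F.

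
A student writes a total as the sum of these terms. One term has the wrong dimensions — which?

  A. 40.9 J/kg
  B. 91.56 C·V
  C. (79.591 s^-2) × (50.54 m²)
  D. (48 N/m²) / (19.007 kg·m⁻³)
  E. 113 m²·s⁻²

B.

Work out the base dimensions of each:
  A. J·kg⁻¹ = N·m·kg⁻¹ = m²·s⁻²
  B. C·V = s·A·J·C⁻¹ = kg·m²·s⁻²
  C. [s⁻²] · [m²] = m²·s⁻²
  D. [kg·m⁻¹·s⁻²] / [kg·m⁻³] = m²·s⁻²
  E. m²·s⁻²
All reduce to m²·s⁻² except B., which is kg·m²·s⁻².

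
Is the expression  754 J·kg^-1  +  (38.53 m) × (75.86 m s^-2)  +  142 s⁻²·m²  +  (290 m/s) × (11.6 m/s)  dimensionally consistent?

Yes

Reduce each to base SI dimensions:
  754 J·kg^-1:  J·kg⁻¹ = N·m·kg⁻¹ = m²·s⁻²
  (38.53 m) × (75.86 m s^-2):  [m] · [m·s⁻²] = m²·s⁻²
  142 s⁻²·m²:  m²·s⁻²
  (290 m/s) × (11.6 m/s):  [m·s⁻¹] · [m·s⁻¹] = m²·s⁻²
Every term reduces to m²·s⁻².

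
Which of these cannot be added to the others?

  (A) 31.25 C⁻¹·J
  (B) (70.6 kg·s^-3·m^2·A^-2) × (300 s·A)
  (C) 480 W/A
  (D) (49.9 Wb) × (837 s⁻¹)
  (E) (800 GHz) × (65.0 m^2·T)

Work out the base dimensions of each:
  (A) J·C⁻¹ = N·m·(s·A)⁻¹ = kg·m²·s⁻³·A⁻¹
  (B) [kg·m²·s⁻³·A⁻²] · [s·A] = kg·m²·s⁻²·A⁻¹
  (C) W·A⁻¹ = J·s⁻¹·A⁻¹ = kg·m²·s⁻³·A⁻¹
  (D) [kg·m²·s⁻²·A⁻¹] · [s⁻¹] = kg·m²·s⁻³·A⁻¹
  (E) [s⁻¹] · [kg·m²·s⁻²·A⁻¹] = kg·m²·s⁻³·A⁻¹
All reduce to kg·m²·s⁻³·A⁻¹ except (B), which is kg·m²·s⁻²·A⁻¹.

(B)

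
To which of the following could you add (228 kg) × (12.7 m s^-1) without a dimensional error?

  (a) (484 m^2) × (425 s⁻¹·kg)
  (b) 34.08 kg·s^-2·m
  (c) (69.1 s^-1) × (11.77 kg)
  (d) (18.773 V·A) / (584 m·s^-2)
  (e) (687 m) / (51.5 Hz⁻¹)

(d)

Reference: [kg] · [m·s⁻¹] = kg·m·s⁻¹.
Each option:
  (a) [m²] · [kg·s⁻¹] = kg·m²·s⁻¹
  (b) kg·m·s⁻²
  (c) [s⁻¹] · [kg] = kg·s⁻¹
  (d) [kg·m²·s⁻³] / [m·s⁻²] = kg·m·s⁻¹  ← same
  (e) [m] / [s] = m·s⁻¹
Only (d) matches kg·m·s⁻¹.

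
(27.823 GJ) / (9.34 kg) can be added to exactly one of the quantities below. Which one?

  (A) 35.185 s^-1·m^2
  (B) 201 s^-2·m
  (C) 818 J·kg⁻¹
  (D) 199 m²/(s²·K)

(C)

Reference: [kg·m²·s⁻²] / [kg] = m²·s⁻².
Each option:
  (A) m²·s⁻¹
  (B) m·s⁻²
  (C) J·kg⁻¹ = N·m·kg⁻¹ = m²·s⁻²  ← same
  (D) m²·s⁻²·K⁻¹
Only (C) matches m²·s⁻².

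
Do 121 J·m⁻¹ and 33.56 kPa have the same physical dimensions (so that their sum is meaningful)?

No

In SI base units:
  121 J·m⁻¹:  J·m⁻¹ = N·m·m⁻¹ = kg·m·s⁻²
  33.56 kPa:  Pa = N·m⁻² = kg·m⁻¹·s⁻²
kg·m·s⁻² ≠ kg·m⁻¹·s⁻², so they cannot be added.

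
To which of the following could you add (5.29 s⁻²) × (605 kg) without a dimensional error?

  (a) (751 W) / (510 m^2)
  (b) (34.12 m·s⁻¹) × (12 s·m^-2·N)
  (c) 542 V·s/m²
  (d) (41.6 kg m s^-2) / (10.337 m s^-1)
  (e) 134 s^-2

(b)

Reference: [s⁻²] · [kg] = kg·s⁻².
Each option:
  (a) [kg·m²·s⁻³] / [m²] = kg·s⁻³
  (b) [m·s⁻¹] · [kg·m⁻¹·s⁻¹] = kg·s⁻²  ← same
  (c) V·s·m⁻² = J·C⁻¹·s·m⁻² = kg·s⁻²·A⁻¹
  (d) [kg·m·s⁻²] / [m·s⁻¹] = kg·s⁻¹
  (e) s⁻²
Only (b) matches kg·s⁻².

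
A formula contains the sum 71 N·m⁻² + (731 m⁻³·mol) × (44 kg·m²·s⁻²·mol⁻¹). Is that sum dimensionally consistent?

Yes

Reduce each to base SI dimensions:
  71 N·m⁻²:  N·m⁻² = kg·m·s⁻²·m⁻² = kg·m⁻¹·s⁻²
  (731 m⁻³·mol) × (44 kg·m²·s⁻²·mol⁻¹):  [m⁻³·mol] · [kg·m²·s⁻²·mol⁻¹] = kg·m⁻¹·s⁻²
Both are kg·m⁻¹·s⁻², so they have the same dimensions and can be added.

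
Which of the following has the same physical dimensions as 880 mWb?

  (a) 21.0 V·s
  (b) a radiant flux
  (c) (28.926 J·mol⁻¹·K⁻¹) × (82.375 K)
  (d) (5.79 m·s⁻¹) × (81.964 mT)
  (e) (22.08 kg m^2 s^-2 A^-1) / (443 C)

Reference: Wb = V·s = kg·m²·s⁻²·A⁻¹.
Each option:
  (a) V·s = J·C⁻¹·s = kg·m²·s⁻²·A⁻¹  ← same
  (b) [radiant flux] = kg·m²·s⁻³
  (c) [kg·m²·s⁻²·K⁻¹·mol⁻¹] · [K] = kg·m²·s⁻²·mol⁻¹
  (d) [m·s⁻¹] · [kg·s⁻²·A⁻¹] = kg·m·s⁻³·A⁻¹
  (e) [kg·m²·s⁻²·A⁻¹] / [s·A] = kg·m²·s⁻³·A⁻²
Only (a) matches kg·m²·s⁻²·A⁻¹.

(a)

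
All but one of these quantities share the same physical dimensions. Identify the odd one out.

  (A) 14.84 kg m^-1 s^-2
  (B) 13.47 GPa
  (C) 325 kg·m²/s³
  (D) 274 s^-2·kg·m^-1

Dimensions:
  (A) kg·m⁻¹·s⁻²
  (B) Pa = N·m⁻² = kg·m⁻¹·s⁻²
  (C) kg·m²·s⁻³
  (D) kg·m⁻¹·s⁻²
All reduce to kg·m⁻¹·s⁻² except (C), which is kg·m²·s⁻³.

(C)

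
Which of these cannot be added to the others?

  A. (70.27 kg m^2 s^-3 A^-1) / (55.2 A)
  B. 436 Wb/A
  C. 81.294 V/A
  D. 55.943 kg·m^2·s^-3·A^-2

B.

In SI base units:
  A. [kg·m²·s⁻³·A⁻¹] / [A] = kg·m²·s⁻³·A⁻²
  B. Wb·A⁻¹ = V·s·A⁻¹ = kg·m²·s⁻²·A⁻²
  C. V·A⁻¹ = J·C⁻¹·A⁻¹ = kg·m²·s⁻³·A⁻²
  D. kg·m²·s⁻³·A⁻²
All reduce to kg·m²·s⁻³·A⁻² except B., which is kg·m²·s⁻²·A⁻².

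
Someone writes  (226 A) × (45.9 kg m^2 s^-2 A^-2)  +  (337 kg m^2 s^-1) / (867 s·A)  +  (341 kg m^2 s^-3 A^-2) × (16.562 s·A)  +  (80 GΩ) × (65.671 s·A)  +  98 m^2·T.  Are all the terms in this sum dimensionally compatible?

Yes

Expand each in SI base units:
  (226 A) × (45.9 kg m^2 s^-2 A^-2):  [A] · [kg·m²·s⁻²·A⁻²] = kg·m²·s⁻²·A⁻¹
  (337 kg m^2 s^-1) / (867 s·A):  [kg·m²·s⁻¹] / [s·A] = kg·m²·s⁻²·A⁻¹
  (341 kg m^2 s^-3 A^-2) × (16.562 s·A):  [kg·m²·s⁻³·A⁻²] · [s·A] = kg·m²·s⁻²·A⁻¹
  (80 GΩ) × (65.671 s·A):  [kg·m²·s⁻³·A⁻²] · [s·A] = kg·m²·s⁻²·A⁻¹
  98 m^2·T:  T·m² = Wb·m⁻²·m² = kg·m²·s⁻²·A⁻¹
Every term reduces to kg·m²·s⁻²·A⁻¹.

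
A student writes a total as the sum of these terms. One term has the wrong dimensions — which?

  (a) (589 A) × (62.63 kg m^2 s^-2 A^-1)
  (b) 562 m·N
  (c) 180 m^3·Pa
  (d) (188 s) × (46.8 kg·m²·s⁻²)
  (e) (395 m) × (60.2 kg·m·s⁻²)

(d)

Reduce each to base SI dimensions:
  (a) [A] · [kg·m²·s⁻²·A⁻¹] = kg·m²·s⁻²
  (b) N·m = kg·m·s⁻²·m = kg·m²·s⁻²
  (c) Pa·m³ = N·m⁻²·m³ = kg·m²·s⁻²
  (d) [s] · [kg·m²·s⁻²] = kg·m²·s⁻¹
  (e) [m] · [kg·m·s⁻²] = kg·m²·s⁻²
All reduce to kg·m²·s⁻² except (d), which is kg·m²·s⁻¹.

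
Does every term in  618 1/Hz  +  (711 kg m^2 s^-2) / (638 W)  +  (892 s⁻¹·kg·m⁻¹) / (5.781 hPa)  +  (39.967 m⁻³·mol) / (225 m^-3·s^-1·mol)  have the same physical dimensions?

Yes

Expand each in SI base units:
  618 1/Hz:  Hz⁻¹ = (s⁻¹)⁻¹ = s
  (711 kg m^2 s^-2) / (638 W):  [kg·m²·s⁻²] / [kg·m²·s⁻³] = s
  (892 s⁻¹·kg·m⁻¹) / (5.781 hPa):  [kg·m⁻¹·s⁻¹] / [kg·m⁻¹·s⁻²] = s
  (39.967 m⁻³·mol) / (225 m^-3·s^-1·mol):  [m⁻³·mol] / [m⁻³·s⁻¹·mol] = s
Every term reduces to s.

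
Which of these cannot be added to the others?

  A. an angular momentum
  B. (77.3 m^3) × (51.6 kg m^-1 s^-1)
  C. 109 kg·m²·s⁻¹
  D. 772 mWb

Reduce each to base SI dimensions:
  A. [angular momentum] = kg·m²·s⁻¹
  B. [m³] · [kg·m⁻¹·s⁻¹] = kg·m²·s⁻¹
  C. kg·m²·s⁻¹
  D. Wb = V·s = kg·m²·s⁻²·A⁻¹
All reduce to kg·m²·s⁻¹ except D., which is kg·m²·s⁻²·A⁻¹.

D.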